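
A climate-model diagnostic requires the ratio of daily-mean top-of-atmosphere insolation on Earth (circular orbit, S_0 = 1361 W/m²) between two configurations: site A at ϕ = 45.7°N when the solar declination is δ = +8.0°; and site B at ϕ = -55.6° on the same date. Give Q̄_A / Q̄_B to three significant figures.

Q̄_A / Q̄_B ≈ 2.19

— Configuration A (ϕ=+45.7°):
cos h₀ = −tan(+45.7°) tan(+8.000°) = -0.1440, h₀ = 1.7153 rad.
Bracket: h₀ sin ϕ sin δ + cos ϕ cos δ sin h₀ = 1.7153×0.71569×0.13917 + 0.69842×0.99027×0.98958 = 0.170848 + 0.684418 = 0.855266.
Q̄ = (S_0/π) × [bracket] = (1361/π) × 0.855266 = 370.52 W/m².
— Configuration B (ϕ=-55.6°):
cos h₀ = −tan(-55.6°) tan(+8.000°) = 0.2053, h₀ = 1.3641 rad.
Bracket: h₀ sin ϕ sin δ + cos ϕ cos δ sin h₀ = 1.3641×-0.82511×0.13917 + 0.56497×0.99027×0.97871 = -0.156640 + 0.547562 = 0.390922.
Q̄ = (S_0/π) × [bracket] = (1361/π) × 0.390922 = 169.36 W/m².
Ratio Q̄_A / Q̄_B = 370.52 / 169.36 = 2.188.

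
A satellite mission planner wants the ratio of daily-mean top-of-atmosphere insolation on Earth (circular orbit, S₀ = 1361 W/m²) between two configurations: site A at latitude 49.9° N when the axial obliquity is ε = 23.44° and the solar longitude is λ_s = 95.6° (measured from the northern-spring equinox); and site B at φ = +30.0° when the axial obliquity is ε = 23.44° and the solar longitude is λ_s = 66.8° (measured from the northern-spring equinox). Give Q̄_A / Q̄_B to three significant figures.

Q̄_A / Q̄_B ≈ 1.03

— Configuration A (φ=+49.9°):
Solar declination: sin δ = sin ε · sin λ_s = sin 23.44° × sin 95.6° = 0.39589, so δ = +23.321°.
cos H₀ = −tan(+49.9°) tan(+23.321°) = -0.5120, H₀ = 2.1083 rad.
Bracket: H₀ sin φ sin δ + cos φ cos δ sin H₀ = 2.1083×0.76492×0.39589 + 0.64412×0.91830×0.85901 = 0.638444 + 0.508100 = 1.146544.
Q̄ = (S₀/π) × [bracket] = (1361/π) × 1.146544 = 496.71 W/m².
— Configuration B (φ=+30.0°):
Solar declination: sin δ = sin ε · sin λ_s = sin 23.44° × sin 66.8° = 0.36562, so δ = +21.446°.
cos H₀ = −tan(+30.0°) tan(+21.446°) = -0.2268, H₀ = 1.7996 rad.
Bracket: H₀ sin φ sin δ + cos φ cos δ sin H₀ = 1.7996×0.50000×0.36562 + 0.86603×0.93076×0.97394 = 0.328985 + 0.785060 = 1.114045.
Q̄ = (S₀/π) × [bracket] = (1361/π) × 1.114045 = 482.63 W/m².
Ratio Q̄_A / Q̄_B = 496.71 / 482.63 = 1.029.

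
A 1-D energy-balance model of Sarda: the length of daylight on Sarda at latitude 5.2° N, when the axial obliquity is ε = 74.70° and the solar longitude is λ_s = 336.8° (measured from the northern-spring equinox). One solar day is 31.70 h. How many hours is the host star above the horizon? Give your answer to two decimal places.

Solar declination: sin δ = sin ε · sin λ_s = sin 74.70° × sin 336.8° = -0.37998, so δ = -22.332°.
cos H₀ = −tan φ · tan δ = −tan(+5.2°) × tan(-22.332°) = 0.0374, so H₀ = 1.5334 rad = 87.86°.
Daylight = 2H₀/(2π) × 31.70 h = (1.5334/π) × 31.70 = 15.47 h.

15.47 h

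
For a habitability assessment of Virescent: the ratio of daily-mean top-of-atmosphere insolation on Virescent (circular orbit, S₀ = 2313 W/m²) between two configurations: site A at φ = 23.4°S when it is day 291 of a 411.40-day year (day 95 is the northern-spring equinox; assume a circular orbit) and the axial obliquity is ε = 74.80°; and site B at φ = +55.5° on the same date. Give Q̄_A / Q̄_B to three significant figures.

— Configuration A (φ=-23.4°):
Solar longitude: λ_s = 360° × (291 − 95)/411.40 = 171.512°.
sin δ = sin 74.80° × sin 171.512° = 0.14244, so δ = +8.189°.
cos H₀ = −tan(-23.4°) tan(+8.189°) = 0.0623, H₀ = 1.5085 rad.
Bracket: H₀ sin φ sin δ + cos φ cos δ sin H₀ = 1.5085×-0.39715×0.14244 + 0.91775×0.98980×0.99806 = -0.085336 + 0.906627 = 0.821291.
Q̄ = (S₀/π) × [bracket] = (2313/π) × 0.821291 = 604.68 W/m².
— Configuration B (φ=+55.5°):
cos H₀ = −tan(+55.5°) tan(+8.189°) = -0.2094, H₀ = 1.7817 rad.
Bracket: H₀ sin φ sin δ + cos φ cos δ sin H₀ = 1.7817×0.82413×0.14244 + 0.56641×0.98980×0.97783 = 0.209152 + 0.548203 = 0.757355.
Q̄ = (S₀/π) × [bracket] = (2313/π) × 0.757355 = 557.60 W/m².
Ratio Q̄_A / Q̄_B = 604.68 / 557.60 = 1.084.

Q̄_A / Q̄_B ≈ 1.08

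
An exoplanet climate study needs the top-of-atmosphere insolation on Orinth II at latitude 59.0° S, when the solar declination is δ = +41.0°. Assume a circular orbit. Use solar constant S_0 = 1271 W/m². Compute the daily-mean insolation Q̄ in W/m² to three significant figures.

Q̄ ≈ 0.00 W/m²

cos h₀ = −tan(-59.0°) tan(+41.000°) = 1.4467 ≥ 1 ⇒ polar night, h₀ = 0 and Q̄ = 0.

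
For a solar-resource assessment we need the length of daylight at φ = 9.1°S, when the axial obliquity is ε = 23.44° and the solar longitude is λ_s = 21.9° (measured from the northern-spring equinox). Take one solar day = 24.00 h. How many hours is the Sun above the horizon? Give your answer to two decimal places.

11.82 h

Solar declination: sin δ = sin ε · sin λ_s = sin 23.44° × sin 21.9° = 0.14837, so δ = +8.532°.
cos H₀ = −tan φ · tan δ = −tan(-9.1°) × tan(+8.532°) = 0.0240, so H₀ = 1.5468 rad = 88.62°.
Daylight = 2H₀/(2π) × 24.00 h = (1.5468/π) × 24.00 = 11.82 h.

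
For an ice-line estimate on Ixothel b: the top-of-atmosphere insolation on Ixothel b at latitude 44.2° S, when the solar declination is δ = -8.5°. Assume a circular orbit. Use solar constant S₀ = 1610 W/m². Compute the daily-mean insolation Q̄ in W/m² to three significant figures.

Q̄ ≈ 450 W/m²

cos H₀ = −tan(-44.2°) tan(-8.500°) = -0.1453, H₀ = 1.7166 rad.
Bracket: H₀ sin φ sin δ + cos φ cos δ sin H₀ = 1.7166×-0.69717×-0.14781 + 0.71691×0.98902×0.98938 = 0.176893 + 0.701508 = 0.878401.
Q̄ = (S₀/π) × [bracket] = (1610/π) × 0.878401 = 450.2 W/m².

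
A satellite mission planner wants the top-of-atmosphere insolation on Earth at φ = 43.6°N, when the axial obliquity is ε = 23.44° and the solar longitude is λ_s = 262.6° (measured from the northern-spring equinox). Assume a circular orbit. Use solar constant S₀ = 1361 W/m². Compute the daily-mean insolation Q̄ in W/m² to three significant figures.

Solar declination: sin δ = sin ε · sin λ_s = sin 23.44° × sin 262.6° = -0.39448, so δ = -23.233°.
cos H₀ = −tan(+43.6°) tan(-23.233°) = 0.4088, H₀ = 1.1497 rad.
Bracket: H₀ sin φ sin δ + cos φ cos δ sin H₀ = 1.1497×0.68962×-0.39448 + 0.72417×0.91891×0.91262 = -0.312766 + 0.607300 = 0.294534.
Q̄ = (S₀/π) × [bracket] = (1361/π) × 0.294534 = 127.6 W/m².

Q̄ ≈ 128 W/m²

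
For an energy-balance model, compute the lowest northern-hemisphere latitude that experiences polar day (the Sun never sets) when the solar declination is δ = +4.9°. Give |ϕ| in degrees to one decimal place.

|ϕ| = 85.1°

Polar day requires cos h₀ = −tan ϕ tan δ ≤ −1, i.e. tan ϕ tan δ ≥ 1.
The boundary is |tan ϕ| · |tan δ| = 1, so |ϕ| = 90° − |δ| = 90° − 4.9° = 85.1° in the northern hemisphere.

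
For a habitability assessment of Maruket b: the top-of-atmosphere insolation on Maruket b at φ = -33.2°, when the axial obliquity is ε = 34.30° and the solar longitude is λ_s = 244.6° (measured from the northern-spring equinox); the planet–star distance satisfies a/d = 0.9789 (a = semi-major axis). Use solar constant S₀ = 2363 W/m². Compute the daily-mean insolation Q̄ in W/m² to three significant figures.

Solar declination: sin δ = sin ε · sin λ_s = sin 34.30° × sin 244.6° = -0.50905, so δ = -30.601°.
cos H₀ = −tan(-33.2°) tan(-30.601°) = -0.3870, H₀ = 1.9682 rad.
Bracket: H₀ sin φ sin δ + cos φ cos δ sin H₀ = 1.9682×-0.54756×-0.50905 + 0.83676×0.86074×0.92207 = 0.548607 + 0.664105 = 1.212712.
Inverse-square distance factor (a/d)² = 0.9789² = 0.958245.
Q̄ = (S₀/π) × 0.958245 × [bracket] = (2363/π) × 0.958245 × 1.212712 = 874.1 W/m².

Q̄ ≈ 874 W/m²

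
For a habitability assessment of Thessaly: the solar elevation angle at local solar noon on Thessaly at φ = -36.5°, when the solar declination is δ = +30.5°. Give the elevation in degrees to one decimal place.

At local noon the hour angle is zero, so the zenith angle equals |φ − δ| = |-36.5° − (+30.500°)| = 67.000°.
Elevation = 90° − 67.000° = 23.0°.

23.0°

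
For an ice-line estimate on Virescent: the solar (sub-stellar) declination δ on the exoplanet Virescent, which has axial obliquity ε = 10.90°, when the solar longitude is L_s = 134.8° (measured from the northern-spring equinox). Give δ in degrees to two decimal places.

sin δ = sin ε · sin L_s = sin 10.90° × sin 134.8° = 0.134177.
δ = arcsin(0.134177) = +7.71°.

δ = +7.71°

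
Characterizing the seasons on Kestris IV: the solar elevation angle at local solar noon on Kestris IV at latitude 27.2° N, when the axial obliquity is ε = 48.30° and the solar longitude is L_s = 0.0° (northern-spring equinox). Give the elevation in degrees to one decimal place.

Solar declination: sin δ = sin ε · sin L_s = sin 48.30° × sin 0.0° = 0.00000, so δ = +0.000°.
At local noon the hour angle is zero, so the zenith angle equals |ϕ − δ| = |+27.2° − (+0.000°)| = 27.200°.
Elevation = 90° − 27.200° = 62.8°.

62.8°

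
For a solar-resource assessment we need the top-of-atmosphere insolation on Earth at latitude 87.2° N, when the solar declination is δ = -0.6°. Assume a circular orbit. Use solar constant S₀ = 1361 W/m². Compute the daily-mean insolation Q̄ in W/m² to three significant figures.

Q̄ ≈ 14.5 W/m²

cos H₀ = −tan(+87.2°) tan(-0.600°) = 0.2141, H₀ = 1.3550 rad.
Bracket: H₀ sin φ sin δ + cos φ cos δ sin H₀ = 1.3550×0.99881×-0.01047 + 0.04885×0.99995×0.97681 = -0.014170 + 0.047715 = 0.033545.
Q̄ = (S₀/π) × [bracket] = (1361/π) × 0.033545 = 14.53 W/m².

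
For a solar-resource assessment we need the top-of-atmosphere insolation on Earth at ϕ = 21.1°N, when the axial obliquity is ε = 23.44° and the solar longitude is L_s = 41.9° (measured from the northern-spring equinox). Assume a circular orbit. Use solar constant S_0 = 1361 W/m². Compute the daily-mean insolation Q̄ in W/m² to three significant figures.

Solar declination: sin δ = sin ε · sin L_s = sin 23.44° × sin 41.9° = 0.26566, so δ = +15.406°.
cos h₀ = −tan(+21.1°) tan(+15.406°) = -0.1063, h₀ = 1.6773 rad.
Bracket: h₀ sin ϕ sin δ + cos ϕ cos δ sin h₀ = 1.6773×0.36000×0.26566 + 0.93295×0.96407×0.99433 = 0.160413 + 0.894329 = 1.054742.
Q̄ = (S_0/π) × [bracket] = (1361/π) × 1.054742 = 456.9 W/m².

Q̄ ≈ 457 W/m²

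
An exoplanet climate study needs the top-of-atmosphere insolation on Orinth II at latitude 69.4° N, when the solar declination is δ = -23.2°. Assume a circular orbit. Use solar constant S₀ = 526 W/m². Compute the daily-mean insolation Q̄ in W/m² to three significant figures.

Q̄ ≈ 0.00 W/m²

cos H₀ = −tan(+69.4°) tan(-23.200°) = 1.1403 ≥ 1 ⇒ polar night, H₀ = 0 and Q̄ = 0.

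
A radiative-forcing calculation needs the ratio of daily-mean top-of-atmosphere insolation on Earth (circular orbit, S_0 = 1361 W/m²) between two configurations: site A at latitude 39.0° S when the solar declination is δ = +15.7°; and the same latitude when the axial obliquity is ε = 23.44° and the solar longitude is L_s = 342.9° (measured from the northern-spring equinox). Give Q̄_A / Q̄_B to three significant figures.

— Configuration A (ϕ=-39.0°):
cos h₀ = −tan(-39.0°) tan(+15.700°) = 0.2276, h₀ = 1.3412 rad.
Bracket: h₀ sin ϕ sin δ + cos ϕ cos δ sin h₀ = 1.3412×-0.62932×0.27060 + 0.77715×0.96269×0.97375 = -0.228398 + 0.728515 = 0.500117.
Q̄ = (S_0/π) × [bracket] = (1361/π) × 0.500117 = 216.66 W/m².
— Configuration B (ϕ=-39.0°):
Solar declination: sin δ = sin ε · sin L_s = sin 23.44° × sin 342.9° = -0.11697, so δ = -6.717°.
cos h₀ = −tan(-39.0°) tan(-6.717°) = -0.0954, h₀ = 1.6663 rad.
Bracket: h₀ sin ϕ sin δ + cos ϕ cos δ sin h₀ = 1.6663×-0.62932×-0.11697 + 0.77715×0.99314×0.99544 = 0.122659 + 0.768299 = 0.890958.
Q̄ = (S_0/π) × [bracket] = (1361/π) × 0.890958 = 385.98 W/m².
Ratio Q̄_A / Q̄_B = 216.66 / 385.98 = 0.5613.

Q̄_A / Q̄_B ≈ 0.561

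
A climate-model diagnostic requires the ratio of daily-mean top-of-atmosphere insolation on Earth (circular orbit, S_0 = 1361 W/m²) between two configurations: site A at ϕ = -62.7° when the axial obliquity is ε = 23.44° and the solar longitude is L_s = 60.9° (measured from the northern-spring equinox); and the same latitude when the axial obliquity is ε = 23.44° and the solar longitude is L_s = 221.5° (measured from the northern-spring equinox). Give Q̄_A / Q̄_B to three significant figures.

— Configuration A (ϕ=-62.7°):
Solar declination: sin δ = sin ε · sin L_s = sin 23.44° × sin 60.9° = 0.34758, so δ = +20.339°.
cos h₀ = −tan(-62.7°) tan(+20.339°) = 0.7182, h₀ = 0.7696 rad.
Bracket: h₀ sin ϕ sin δ + cos ϕ cos δ sin h₀ = 0.7696×-0.88862×0.34758 + 0.45865×0.93765×0.69584 = -0.237704 + 0.299248 = 0.061544.
Q̄ = (S_0/π) × [bracket] = (1361/π) × 0.061544 = 26.662 W/m².
— Configuration B (ϕ=-62.7°):
Solar declination: sin δ = sin ε · sin L_s = sin 23.44° × sin 221.5° = -0.26358, so δ = -15.283°.
cos h₀ = −tan(-62.7°) tan(-15.283°) = -0.5294, h₀ = 2.1287 rad.
Bracket: h₀ sin ϕ sin δ + cos ϕ cos δ sin h₀ = 2.1287×-0.88862×-0.26358 + 0.45865×0.96464×0.84837 = 0.498589 + 0.375346 = 0.873935.
Q̄ = (S_0/π) × [bracket] = (1361/π) × 0.873935 = 378.61 W/m².
Ratio Q̄_A / Q̄_B = 26.662 / 378.61 = 0.07042.

Q̄_A / Q̄_B ≈ 0.0704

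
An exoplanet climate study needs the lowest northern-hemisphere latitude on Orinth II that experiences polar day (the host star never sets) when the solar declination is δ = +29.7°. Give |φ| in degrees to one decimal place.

Polar day requires cos H₀ = −tan φ tan δ ≤ −1, i.e. tan φ tan δ ≥ 1.
The boundary is |tan φ| · |tan δ| = 1, so |φ| = 90° − |δ| = 90° − 29.7° = 60.3° in the northern hemisphere.

|φ| = 60.3°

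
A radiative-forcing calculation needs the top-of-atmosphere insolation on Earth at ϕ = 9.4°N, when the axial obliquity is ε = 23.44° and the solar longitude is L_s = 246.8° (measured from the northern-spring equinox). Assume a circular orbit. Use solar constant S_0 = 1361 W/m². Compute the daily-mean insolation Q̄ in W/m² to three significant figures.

Solar declination: sin δ = sin ε · sin L_s = sin 23.44° × sin 246.8° = -0.36562, so δ = -21.446°.
cos h₀ = −tan(+9.4°) tan(-21.446°) = 0.0650, h₀ = 1.5057 rad.
Bracket: h₀ sin ϕ sin δ + cos ϕ cos δ sin h₀ = 1.5057×0.16333×-0.36562 + 0.98657×0.93076×0.99788 = -0.089915 + 0.916313 = 0.826398.
Q̄ = (S_0/π) × [bracket] = (1361/π) × 0.826398 = 358.0 W/m².

Q̄ ≈ 358 W/m²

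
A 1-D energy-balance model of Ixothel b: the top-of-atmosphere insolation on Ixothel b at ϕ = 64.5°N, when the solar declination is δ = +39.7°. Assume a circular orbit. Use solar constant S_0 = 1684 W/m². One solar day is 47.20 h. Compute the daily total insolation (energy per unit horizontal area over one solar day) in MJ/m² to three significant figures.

cos h₀ = −tan(+64.5°) tan(+39.700°) = -1.7406 ≤ −1 ⇒ polar day, h₀ = π.
Bracket: h₀ sin ϕ sin δ + cos ϕ cos δ sin h₀ = 3.1416×0.90259×0.63877 + 0.43051×0.76940×0.00000 = 1.811281 + 0.000000 = 1.811281.
Q̄ = (S_0/π) × [bracket] = (1684/π) × 1.811281 = 970.91 W/m².
Daily total = Q̄ × 47.20 h × 3600 s/h = 970.91 × 47.20 × 3600 / 10⁶ = 165.0 MJ/m².

165 MJ/m²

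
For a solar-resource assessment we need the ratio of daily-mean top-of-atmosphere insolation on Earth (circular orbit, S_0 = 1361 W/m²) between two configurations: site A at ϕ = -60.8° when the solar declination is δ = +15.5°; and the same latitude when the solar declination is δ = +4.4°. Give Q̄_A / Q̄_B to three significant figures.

Q̄_A / Q̄_B ≈ 0.422

— Configuration A (ϕ=-60.8°):
cos h₀ = −tan(-60.8°) tan(+15.500°) = 0.4962, h₀ = 1.0516 rad.
Bracket: h₀ sin ϕ sin δ + cos ϕ cos δ sin h₀ = 1.0516×-0.87292×0.26724 + 0.48786×0.96363×0.86820 = -0.245316 + 0.408155 = 0.162839.
Q̄ = (S_0/π) × [bracket] = (1361/π) × 0.162839 = 70.545 W/m².
— Configuration B (ϕ=-60.8°):
cos h₀ = −tan(-60.8°) tan(+4.400°) = 0.1377, h₀ = 1.4327 rad.
Bracket: h₀ sin ϕ sin δ + cos ϕ cos δ sin h₀ = 1.4327×-0.87292×0.07672 + 0.48786×0.99705×0.99048 = -0.095949 + 0.481790 = 0.385841.
Q̄ = (S_0/π) × [bracket] = (1361/π) × 0.385841 = 167.15 W/m².
Ratio Q̄_A / Q̄_B = 70.545 / 167.15 = 0.4220.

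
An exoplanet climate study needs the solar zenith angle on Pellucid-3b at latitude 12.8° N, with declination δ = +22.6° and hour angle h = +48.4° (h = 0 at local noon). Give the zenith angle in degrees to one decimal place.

θ_z = 46.9°

cos θ_z = sin φ sin δ + cos φ cos δ cos h = 0.085140 + 0.597711 = 0.682851.
θ_z = arccos(0.682851) = 46.9°.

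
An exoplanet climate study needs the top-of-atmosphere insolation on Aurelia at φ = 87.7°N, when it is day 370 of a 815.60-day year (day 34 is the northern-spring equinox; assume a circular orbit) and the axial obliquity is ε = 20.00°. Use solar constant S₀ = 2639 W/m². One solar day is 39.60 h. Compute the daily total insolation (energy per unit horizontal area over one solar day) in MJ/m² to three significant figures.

Solar longitude: λ_s = 360° × (370 − 34)/815.60 = 148.308°.
sin δ = sin 20.00° × sin 148.308° = 0.17968, so δ = +10.351°.
cos H₀ = −tan(+87.7°) tan(+10.351°) = -4.5477 ≤ −1 ⇒ polar day, H₀ = π.
Bracket: H₀ sin φ sin δ + cos φ cos δ sin H₀ = 3.1416×0.99919×0.17968 + 0.04013×0.98372×0.00000 = 0.564025 + 0.000000 = 0.564025.
Q̄ = (S₀/π) × [bracket] = (2639/π) × 0.564025 = 473.79 W/m².
Daily total = Q̄ × 39.60 h × 3600 s/h = 473.79 × 39.60 × 3600 / 10⁶ = 67.54 MJ/m².

67.5 MJ/m²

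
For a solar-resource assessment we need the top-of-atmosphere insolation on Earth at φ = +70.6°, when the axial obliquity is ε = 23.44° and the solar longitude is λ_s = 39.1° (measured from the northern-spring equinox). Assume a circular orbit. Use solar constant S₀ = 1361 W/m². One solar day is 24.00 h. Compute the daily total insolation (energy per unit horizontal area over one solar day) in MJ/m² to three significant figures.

29.4 MJ/m²

Solar declination: sin δ = sin ε · sin λ_s = sin 23.44° × sin 39.1° = 0.25088, so δ = +14.529°.
cos H₀ = −tan(+70.6°) tan(+14.529°) = -0.7359, H₀ = 2.3978 rad.
Bracket: H₀ sin φ sin δ + cos φ cos δ sin H₀ = 2.3978×0.94322×0.25088 + 0.33216×0.96802×0.67705 = 0.567403 + 0.217697 = 0.785100.
Q̄ = (S₀/π) × [bracket] = (1361/π) × 0.785100 = 340.12 W/m².
Daily total = Q̄ × 24.00 h × 3600 s/h = 340.12 × 24.00 × 3600 / 10⁶ = 29.39 MJ/m².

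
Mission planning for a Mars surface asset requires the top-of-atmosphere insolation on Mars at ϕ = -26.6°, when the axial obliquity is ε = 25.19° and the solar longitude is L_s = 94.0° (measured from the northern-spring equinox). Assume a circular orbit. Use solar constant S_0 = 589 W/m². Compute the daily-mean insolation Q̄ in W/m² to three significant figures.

Q̄ ≈ 100 W/m²

Solar declination: sin δ = sin ε · sin L_s = sin 25.19° × sin 94.0° = 0.42458, so δ = +25.124°.
cos h₀ = −tan(-26.6°) tan(+25.124°) = 0.2348, h₀ = 1.3337 rad.
Bracket: h₀ sin ϕ sin δ + cos ϕ cos δ sin h₀ = 1.3337×-0.44776×0.42458 + 0.89415×0.90539×0.97204 = -0.253550 + 0.786919 = 0.533369.
Q̄ = (S_0/π) × [bracket] = (589/π) × 0.533369 = 100.0 W/m².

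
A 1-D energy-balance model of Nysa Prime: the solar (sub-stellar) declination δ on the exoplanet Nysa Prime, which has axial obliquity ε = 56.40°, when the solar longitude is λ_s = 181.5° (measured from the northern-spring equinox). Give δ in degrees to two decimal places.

δ = -1.25°

sin δ = sin ε · sin λ_s = sin 56.40° × sin 181.5° = -0.021803.
δ = arcsin(-0.021803) = -1.25°.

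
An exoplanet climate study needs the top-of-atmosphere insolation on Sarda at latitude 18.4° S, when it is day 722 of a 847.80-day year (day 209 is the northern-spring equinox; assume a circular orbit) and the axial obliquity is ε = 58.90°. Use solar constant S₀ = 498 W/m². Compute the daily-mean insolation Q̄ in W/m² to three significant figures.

Solar longitude: λ_s = 360° × (722 − 209)/847.80 = 217.834°.
sin δ = sin 58.90° × sin 217.834° = -0.52522, so δ = -31.683°.
cos H₀ = −tan(-18.4°) tan(-31.683°) = -0.2053, H₀ = 1.7776 rad.
Bracket: H₀ sin φ sin δ + cos φ cos δ sin H₀ = 1.7776×-0.31565×-0.52522 + 0.94888×0.85097×0.97870 = 0.294701 + 0.790269 = 1.084970.
Q̄ = (S₀/π) × [bracket] = (498/π) × 1.084970 = 172.0 W/m².

Q̄ ≈ 172 W/m²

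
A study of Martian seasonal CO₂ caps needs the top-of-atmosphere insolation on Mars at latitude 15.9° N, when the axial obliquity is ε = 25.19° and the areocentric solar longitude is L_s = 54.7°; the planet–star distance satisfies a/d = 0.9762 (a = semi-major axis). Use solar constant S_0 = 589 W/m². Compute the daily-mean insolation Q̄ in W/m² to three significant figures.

sin δ = sin 25.19° × sin 54.7° = 0.34737, so δ = +20.326°.
cos h₀ = −tan(+15.9°) tan(+20.326°) = -0.1055, h₀ = 1.6765 rad.
Bracket: h₀ sin ϕ sin δ + cos ϕ cos δ sin h₀ = 1.6765×0.27396×0.34737 + 0.96174×0.93773×0.99442 = 0.159545 + 0.896820 = 1.056365.
Inverse-square distance factor (a/d)² = 0.9762² = 0.952966.
Q̄ = (S_0/π) × 0.952966 × [bracket] = (589/π) × 0.952966 × 1.056365 = 188.7 W/m².

Q̄ ≈ 189 W/m²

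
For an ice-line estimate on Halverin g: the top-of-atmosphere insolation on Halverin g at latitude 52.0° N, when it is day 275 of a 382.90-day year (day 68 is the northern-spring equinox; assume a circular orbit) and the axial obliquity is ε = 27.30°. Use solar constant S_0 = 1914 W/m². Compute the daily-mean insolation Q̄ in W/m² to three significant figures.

Solar longitude: L_s = 360° × (275 − 68)/382.90 = 194.620°.
sin δ = sin 27.30° × sin 194.620° = -0.11577, so δ = -6.648°.
cos h₀ = −tan(+52.0°) tan(-6.648°) = 0.1492, h₀ = 1.4211 rad.
Bracket: h₀ sin ϕ sin δ + cos ϕ cos δ sin h₀ = 1.4211×0.78801×-0.11577 + 0.61566×0.99328×0.98881 = -0.129644 + 0.604680 = 0.475036.
Q̄ = (S_0/π) × [bracket] = (1914/π) × 0.475036 = 289.4 W/m².

Q̄ ≈ 289 W/m²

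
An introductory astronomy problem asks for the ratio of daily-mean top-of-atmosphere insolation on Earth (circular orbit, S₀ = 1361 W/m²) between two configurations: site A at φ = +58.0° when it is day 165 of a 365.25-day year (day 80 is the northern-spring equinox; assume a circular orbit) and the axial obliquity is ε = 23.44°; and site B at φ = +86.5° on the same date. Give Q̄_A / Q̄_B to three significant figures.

Q̄_A / Q̄_B ≈ 0.915

— Configuration A (φ=+58.0°):
Solar longitude: λ_s = 360° × (165 − 80)/365.25 = 83.778°.
sin δ = sin 23.44° × sin 83.778° = 0.39545, so δ = +23.294°.
cos H₀ = −tan(+58.0°) tan(+23.294°) = -0.6890, H₀ = 2.3309 rad.
Bracket: H₀ sin φ sin δ + cos φ cos δ sin H₀ = 2.3309×0.84805×0.39545 + 0.52992×0.91849×0.72476 = 0.781694 + 0.352760 = 1.134454.
Q̄ = (S₀/π) × [bracket] = (1361/π) × 1.134454 = 491.47 W/m².
— Configuration B (φ=+86.5°):
cos H₀ = −tan(+86.5°) tan(+23.294°) = -7.0392 ≤ −1 ⇒ polar day, H₀ = π.
Bracket: H₀ sin φ sin δ + cos φ cos δ sin H₀ = 3.1416×0.99813×0.39545 + 0.06105×0.91849×0.00000 = 1.240023 + 0.000000 = 1.240023.
Q̄ = (S₀/π) × [bracket] = (1361/π) × 1.240023 = 537.20 W/m².
Ratio Q̄_A / Q̄_B = 491.47 / 537.20 = 0.9149.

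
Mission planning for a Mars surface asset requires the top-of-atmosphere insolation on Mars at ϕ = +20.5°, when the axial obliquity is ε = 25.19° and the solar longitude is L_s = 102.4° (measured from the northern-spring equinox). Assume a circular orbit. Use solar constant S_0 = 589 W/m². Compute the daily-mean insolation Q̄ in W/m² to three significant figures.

Q̄ ≈ 205 W/m²

Solar declination: sin δ = sin ε · sin L_s = sin 25.19° × sin 102.4° = 0.41569, so δ = +24.563°.
cos h₀ = −tan(+20.5°) tan(+24.563°) = -0.1709, h₀ = 1.7425 rad.
Bracket: h₀ sin ϕ sin δ + cos ϕ cos δ sin h₀ = 1.7425×0.35021×0.41569 + 0.93667×0.90951×0.98529 = 0.253671 + 0.839379 = 1.093050.
Q̄ = (S_0/π) × [bracket] = (589/π) × 1.093050 = 204.9 W/m².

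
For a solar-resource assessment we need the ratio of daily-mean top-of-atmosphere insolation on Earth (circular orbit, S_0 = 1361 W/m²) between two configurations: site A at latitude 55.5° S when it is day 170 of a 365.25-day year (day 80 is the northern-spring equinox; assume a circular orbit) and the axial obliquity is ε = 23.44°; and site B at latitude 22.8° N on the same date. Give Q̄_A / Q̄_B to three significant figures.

— Configuration A (ϕ=-55.5°):
Solar longitude: L_s = 360° × (170 − 80)/365.25 = 88.706°.
sin δ = sin 23.44° × sin 88.706° = 0.39769, so δ = +23.434°.
cos h₀ = −tan(-55.5°) tan(+23.434°) = 0.6307, h₀ = 0.8884 rad.
Bracket: h₀ sin ϕ sin δ + cos ϕ cos δ sin h₀ = 0.8884×-0.82413×0.39769 + 0.56641×0.91752×0.77606 = -0.291172 + 0.403313 = 0.112141.
Q̄ = (S_0/π) × [bracket] = (1361/π) × 0.112141 = 48.582 W/m².
— Configuration B (ϕ=+22.8°):
cos h₀ = −tan(+22.8°) tan(+23.434°) = -0.1822, h₀ = 1.7540 rad.
Bracket: h₀ sin ϕ sin δ + cos ϕ cos δ sin h₀ = 1.7540×0.38752×0.39769 + 0.92186×0.91752×0.98326 = 0.270314 + 0.831666 = 1.101980.
Q̄ = (S_0/π) × [bracket] = (1361/π) × 1.101980 = 477.40 W/m².
Ratio Q̄_A / Q̄_B = 48.582 / 477.40 = 0.1018.

Q̄_A / Q̄_B ≈ 0.102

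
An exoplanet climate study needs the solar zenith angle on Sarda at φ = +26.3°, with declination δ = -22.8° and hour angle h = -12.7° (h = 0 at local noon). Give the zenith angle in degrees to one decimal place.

θ_z = 50.6°

cos θ_z = sin φ sin δ + cos φ cos δ cos h = -0.171697 + 0.806219 = 0.634522.
θ_z = arccos(0.634522) = 50.6°.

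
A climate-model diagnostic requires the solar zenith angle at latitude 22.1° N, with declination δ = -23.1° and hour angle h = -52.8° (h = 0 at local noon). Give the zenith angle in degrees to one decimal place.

cos θ_z = sin φ sin δ + cos φ cos δ cos h = -0.147607 + 0.515264 = 0.367657.
θ_z = arccos(0.367657) = 68.4°.

θ_z = 68.4°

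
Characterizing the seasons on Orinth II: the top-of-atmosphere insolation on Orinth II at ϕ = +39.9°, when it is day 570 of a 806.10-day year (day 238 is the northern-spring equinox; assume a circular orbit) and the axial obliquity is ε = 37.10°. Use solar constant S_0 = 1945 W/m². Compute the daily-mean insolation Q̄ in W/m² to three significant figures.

Q̄ ≈ 666 W/m²

Solar longitude: L_s = 360° × (570 − 238)/806.10 = 148.269°.
sin δ = sin 37.10° × sin 148.269° = 0.31724, so δ = +18.496°.
cos h₀ = −tan(+39.9°) tan(+18.496°) = -0.2797, h₀ = 1.8543 rad.
Bracket: h₀ sin ϕ sin δ + cos ϕ cos δ sin h₀ = 1.8543×0.64145×0.31724 + 0.76717×0.94834×0.96009 = 0.377338 + 0.698502 = 1.075840.
Q̄ = (S_0/π) × [bracket] = (1945/π) × 1.075840 = 666.1 W/m².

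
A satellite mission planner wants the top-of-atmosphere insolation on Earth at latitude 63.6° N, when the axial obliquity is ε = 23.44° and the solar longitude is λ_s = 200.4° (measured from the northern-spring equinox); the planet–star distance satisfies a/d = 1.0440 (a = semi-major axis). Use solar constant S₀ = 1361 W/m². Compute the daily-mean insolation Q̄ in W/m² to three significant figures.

Solar declination: sin δ = sin ε · sin λ_s = sin 23.44° × sin 200.4° = -0.13866, so δ = -7.970°.
cos H₀ = −tan(+63.6°) tan(-7.970°) = 0.2820, H₀ = 1.2849 rad.
Bracket: H₀ sin φ sin δ + cos φ cos δ sin H₀ = 1.2849×0.89571×-0.13866 + 0.44464×0.99034×0.95940 = -0.159583 + 0.422467 = 0.262884.
Inverse-square distance factor (a/d)² = 1.0440² = 1.089936.
Q̄ = (S₀/π) × 1.089936 × [bracket] = (1361/π) × 1.089936 × 0.262884 = 124.1 W/m².

Q̄ ≈ 124 W/m²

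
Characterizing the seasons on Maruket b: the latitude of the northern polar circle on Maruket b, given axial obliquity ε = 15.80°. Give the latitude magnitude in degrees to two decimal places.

The polar circle is the lowest latitude that experiences at least one full rotation of continuous daylight at the northern-summer solstice; it lies at |ϕ| = 90° − ε = 90° − 15.80° = 74.20°.

74.20°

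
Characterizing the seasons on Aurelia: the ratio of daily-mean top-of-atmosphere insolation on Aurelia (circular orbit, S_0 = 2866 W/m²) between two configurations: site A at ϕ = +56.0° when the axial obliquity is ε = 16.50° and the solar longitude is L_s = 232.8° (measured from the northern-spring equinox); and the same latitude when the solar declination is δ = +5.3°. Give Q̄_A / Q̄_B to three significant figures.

— Configuration A (ϕ=+56.0°):
Solar declination: sin δ = sin ε · sin L_s = sin 16.50° × sin 232.8° = -0.22623, so δ = -13.075°.
cos h₀ = −tan(+56.0°) tan(-13.075°) = 0.3443, h₀ = 1.2193 rad.
Bracket: h₀ sin ϕ sin δ + cos ϕ cos δ sin h₀ = 1.2193×0.82904×-0.22623 + 0.55919×0.97407×0.93885 = -0.228684 + 0.511382 = 0.282698.
Q̄ = (S_0/π) × [bracket] = (2866/π) × 0.282698 = 257.90 W/m².
— Configuration B (ϕ=+56.0°):
cos h₀ = −tan(+56.0°) tan(+5.300°) = -0.1375, h₀ = 1.7088 rad.
Bracket: h₀ sin ϕ sin δ + cos ϕ cos δ sin h₀ = 1.7088×0.82904×0.09237 + 0.55919×0.99572×0.99050 = 0.130857 + 0.551507 = 0.682364.
Q̄ = (S_0/π) × [bracket] = (2866/π) × 0.682364 = 622.50 W/m².
Ratio Q̄_A / Q̄_B = 257.90 / 622.50 = 0.4143.

Q̄_A / Q̄_B ≈ 0.414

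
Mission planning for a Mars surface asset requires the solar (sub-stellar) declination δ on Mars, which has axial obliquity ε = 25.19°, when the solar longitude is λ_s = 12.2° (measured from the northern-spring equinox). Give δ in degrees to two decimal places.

δ = +5.16°

sin δ = sin ε · sin λ_s = sin 25.19° × sin 12.2° = 0.089944.
δ = arcsin(0.089944) = +5.16°.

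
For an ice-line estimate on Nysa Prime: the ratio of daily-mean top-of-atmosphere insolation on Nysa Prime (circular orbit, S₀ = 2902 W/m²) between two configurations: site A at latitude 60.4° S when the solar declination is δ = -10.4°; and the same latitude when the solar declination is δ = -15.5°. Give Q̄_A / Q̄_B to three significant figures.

Q̄_A / Q̄_B ≈ 0.843

— Configuration A (φ=-60.4°):
cos H₀ = −tan(-60.4°) tan(-10.400°) = -0.3231, H₀ = 1.8998 rad.
Bracket: H₀ sin φ sin δ + cos φ cos δ sin H₀ = 1.8998×-0.86949×-0.18052 + 0.49394×0.98357×0.94637 = 0.298193 + 0.459770 = 0.757963.
Q̄ = (S₀/π) × [bracket] = (2902/π) × 0.757963 = 700.16 W/m².
— Configuration B (φ=-60.4°):
cos H₀ = −tan(-60.4°) tan(-15.500°) = -0.4882, H₀ = 2.0808 rad.
Bracket: H₀ sin φ sin δ + cos φ cos δ sin H₀ = 2.0808×-0.86949×-0.26724 + 0.49394×0.96363×0.87274 = 0.483500 + 0.415403 = 0.898903.
Q̄ = (S₀/π) × [bracket] = (2902/π) × 0.898903 = 830.35 W/m².
Ratio Q̄_A / Q̄_B = 700.16 / 830.35 = 0.8432.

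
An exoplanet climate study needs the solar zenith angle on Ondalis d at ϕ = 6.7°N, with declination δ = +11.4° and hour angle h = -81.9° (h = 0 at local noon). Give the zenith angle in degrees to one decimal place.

θ_z = 80.8°

cos θ_z = sin ϕ sin δ + cos ϕ cos δ cos h = 0.023061 + 0.137178 = 0.160239.
θ_z = arccos(0.160239) = 80.8°.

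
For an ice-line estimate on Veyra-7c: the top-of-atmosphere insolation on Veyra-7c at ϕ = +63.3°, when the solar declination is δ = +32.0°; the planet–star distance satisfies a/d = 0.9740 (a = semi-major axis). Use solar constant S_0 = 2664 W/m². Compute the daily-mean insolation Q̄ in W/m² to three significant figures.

Q̄ ≈ 1.20e+03 W/m²

cos h₀ = −tan(+63.3°) tan(+32.000°) = -1.2424 ≤ −1 ⇒ polar day, h₀ = π.
Bracket: h₀ sin ϕ sin δ + cos ϕ cos δ sin h₀ = 3.1416×0.89337×0.52992 + 0.44932×0.84805×0.00000 = 1.487279 + 0.000000 = 1.487279.
Inverse-square distance factor (a/d)² = 0.9740² = 0.948676.
Q̄ = (S_0/π) × 0.948676 × [bracket] = (2664/π) × 0.948676 × 1.487279 = 1196 W/m².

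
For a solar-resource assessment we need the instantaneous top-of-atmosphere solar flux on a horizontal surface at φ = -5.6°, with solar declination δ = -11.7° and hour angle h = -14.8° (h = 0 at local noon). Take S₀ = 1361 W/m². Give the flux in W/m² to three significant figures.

cos θ_z = sin φ sin δ + cos φ cos δ cos h = 0.019789 + 0.942217 = 0.962006.
Flux = S₀ · cos θ_z = 1361 × 0.962006 = 1309 W/m².

1.31e+03 W/m²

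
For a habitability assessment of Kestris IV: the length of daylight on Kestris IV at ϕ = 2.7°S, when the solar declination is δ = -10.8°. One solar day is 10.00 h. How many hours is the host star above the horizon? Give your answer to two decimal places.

cos h₀ = −tan ϕ · tan δ = −tan(-2.7°) × tan(-10.800°) = -0.0090, so h₀ = 1.5798 rad = 90.52°.
Daylight = 2h₀/(2π) × 10.00 h = (1.5798/π) × 10.00 = 5.03 h.

5.03 h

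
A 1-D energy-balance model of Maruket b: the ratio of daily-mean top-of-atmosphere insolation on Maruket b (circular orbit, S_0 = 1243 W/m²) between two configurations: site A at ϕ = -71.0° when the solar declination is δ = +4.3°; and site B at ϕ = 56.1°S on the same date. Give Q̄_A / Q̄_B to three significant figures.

Q̄_A / Q̄_B ≈ 0.479

— Configuration A (ϕ=-71.0°):
cos h₀ = −tan(-71.0°) tan(+4.300°) = 0.2184, h₀ = 1.3507 rad.
Bracket: h₀ sin ϕ sin δ + cos ϕ cos δ sin h₀ = 1.3507×-0.94552×0.07498 + 0.32557×0.99719×0.97587 = -0.095758 + 0.316821 = 0.221063.
Q̄ = (S_0/π) × [bracket] = (1243/π) × 0.221063 = 87.466 W/m².
— Configuration B (ϕ=-56.1°):
cos h₀ = −tan(-56.1°) tan(+4.300°) = 0.1119, h₀ = 1.4587 rad.
Bracket: h₀ sin ϕ sin δ + cos ϕ cos δ sin h₀ = 1.4587×-0.83001×0.07498 + 0.55775×0.99719×0.99372 = -0.090781 + 0.552690 = 0.461909.
Q̄ = (S_0/π) × [bracket] = (1243/π) × 0.461909 = 182.76 W/m².
Ratio Q̄_A / Q̄_B = 87.466 / 182.76 = 0.4786.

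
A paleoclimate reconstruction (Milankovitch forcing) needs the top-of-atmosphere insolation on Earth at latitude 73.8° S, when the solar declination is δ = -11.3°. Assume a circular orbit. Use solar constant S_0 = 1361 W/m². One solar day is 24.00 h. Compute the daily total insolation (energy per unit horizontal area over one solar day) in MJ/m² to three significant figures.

23.8 MJ/m²

cos h₀ = −tan(-73.8°) tan(-11.300°) = -0.6878, h₀ = 2.3292 rad.
Bracket: h₀ sin ϕ sin δ + cos ϕ cos δ sin h₀ = 2.3292×-0.96029×-0.19595 + 0.27899×0.98061×0.72592 = 0.438283 + 0.198597 = 0.636880.
Q̄ = (S_0/π) × [bracket] = (1361/π) × 0.636880 = 275.91 W/m².
Daily total = Q̄ × 24.00 h × 3600 s/h = 275.91 × 24.00 × 3600 / 10⁶ = 23.84 MJ/m².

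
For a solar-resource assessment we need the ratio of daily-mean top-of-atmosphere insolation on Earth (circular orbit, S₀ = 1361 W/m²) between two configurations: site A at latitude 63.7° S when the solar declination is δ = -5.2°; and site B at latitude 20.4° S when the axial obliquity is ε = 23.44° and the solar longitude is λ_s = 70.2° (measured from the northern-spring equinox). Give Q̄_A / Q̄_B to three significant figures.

— Configuration A (φ=-63.7°):
cos H₀ = −tan(-63.7°) tan(-5.200°) = -0.1841, H₀ = 1.7560 rad.
Bracket: H₀ sin φ sin δ + cos φ cos δ sin H₀ = 1.7560×-0.89649×-0.09063 + 0.44307×0.99588×0.98290 = 0.142673 + 0.433699 = 0.576372.
Q̄ = (S₀/π) × [bracket] = (1361/π) × 0.576372 = 249.70 W/m².
— Configuration B (φ=-20.4°):
Solar declination: sin δ = sin ε · sin λ_s = sin 23.44° × sin 70.2° = 0.37427, so δ = +21.979°.
cos H₀ = −tan(-20.4°) tan(+21.979°) = 0.1501, H₀ = 1.4201 rad.
Bracket: H₀ sin φ sin δ + cos φ cos δ sin H₀ = 1.4201×-0.34857×0.37427 + 0.93728×0.92732×0.98867 = -0.185265 + 0.859311 = 0.674046.
Q̄ = (S₀/π) × [bracket] = (1361/π) × 0.674046 = 292.01 W/m².
Ratio Q̄_A / Q̄_B = 249.70 / 292.01 = 0.8551.

Q̄_A / Q̄_B ≈ 0.855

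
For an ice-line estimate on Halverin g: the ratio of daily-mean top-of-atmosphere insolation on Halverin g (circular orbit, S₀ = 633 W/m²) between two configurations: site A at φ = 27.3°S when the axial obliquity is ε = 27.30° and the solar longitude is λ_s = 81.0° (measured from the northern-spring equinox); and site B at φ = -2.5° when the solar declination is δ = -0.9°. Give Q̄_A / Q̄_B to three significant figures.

— Configuration A (φ=-27.3°):
Solar declination: sin δ = sin ε · sin λ_s = sin 27.30° × sin 81.0° = 0.45300, so δ = +26.937°.
cos H₀ = −tan(-27.3°) tan(+26.937°) = 0.2623, H₀ = 1.3054 rad.
Bracket: H₀ sin φ sin δ + cos φ cos δ sin H₀ = 1.3054×-0.45865×0.45300 + 0.88862×0.89151×0.96500 = -0.271221 + 0.764486 = 0.493265.
Q̄ = (S₀/π) × [bracket] = (633/π) × 0.493265 = 99.388 W/m².
— Configuration B (φ=-2.5°):
cos H₀ = −tan(-2.5°) tan(-0.900°) = -0.0007, H₀ = 1.5715 rad.
Bracket: H₀ sin φ sin δ + cos φ cos δ sin H₀ = 1.5715×-0.04362×-0.01571 + 0.99905×0.99988×1.00000 = 0.001077 + 0.998930 = 1.000007.
Q̄ = (S₀/π) × [bracket] = (633/π) × 1.000007 = 201.49 W/m².
Ratio Q̄_A / Q̄_B = 99.388 / 201.49 = 0.4933.

Q̄_A / Q̄_B ≈ 0.493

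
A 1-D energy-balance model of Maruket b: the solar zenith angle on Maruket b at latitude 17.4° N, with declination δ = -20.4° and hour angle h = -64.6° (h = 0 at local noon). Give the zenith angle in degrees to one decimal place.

cos θ_z = sin φ sin δ + cos φ cos δ cos h = -0.104237 + 0.383636 = 0.279399.
θ_z = arccos(0.279399) = 73.8°.

θ_z = 73.8°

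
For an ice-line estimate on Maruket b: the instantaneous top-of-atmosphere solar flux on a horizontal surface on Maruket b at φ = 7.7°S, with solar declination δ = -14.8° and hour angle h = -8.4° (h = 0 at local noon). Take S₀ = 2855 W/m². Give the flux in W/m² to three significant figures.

cos θ_z = sin φ sin δ + cos φ cos δ cos h = 0.034226 + 0.947827 = 0.982053.
Flux = S₀ · cos θ_z = 2855 × 0.982053 = 2804 W/m².

2.80e+03 W/m²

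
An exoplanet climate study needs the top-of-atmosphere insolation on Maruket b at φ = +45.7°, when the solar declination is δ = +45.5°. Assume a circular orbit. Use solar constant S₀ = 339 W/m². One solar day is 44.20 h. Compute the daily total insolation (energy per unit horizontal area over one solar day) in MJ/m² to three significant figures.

cos H₀ = −tan(+45.7°) tan(+45.500°) = -1.0428 ≤ −1 ⇒ polar day, H₀ = π.
Bracket: H₀ sin φ sin δ + cos φ cos δ sin H₀ = 3.1416×0.71569×0.71325 + 0.69842×0.70091×0.00000 = 1.603680 + 0.000000 = 1.603680.
Q̄ = (S₀/π) × [bracket] = (339/π) × 1.603680 = 173.05 W/m².
Daily total = Q̄ × 44.20 h × 3600 s/h = 173.05 × 44.20 × 3600 / 10⁶ = 27.54 MJ/m².

27.5 MJ/m²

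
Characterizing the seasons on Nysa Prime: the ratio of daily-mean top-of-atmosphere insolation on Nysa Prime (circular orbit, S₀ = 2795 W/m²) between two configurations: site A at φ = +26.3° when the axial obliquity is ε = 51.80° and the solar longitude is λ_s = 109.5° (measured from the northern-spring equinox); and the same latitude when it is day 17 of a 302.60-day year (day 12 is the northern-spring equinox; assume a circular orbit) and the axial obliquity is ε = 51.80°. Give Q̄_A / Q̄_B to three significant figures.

— Configuration A (φ=+26.3°):
Solar declination: sin δ = sin ε · sin λ_s = sin 51.80° × sin 109.5° = 0.74078, so δ = +47.798°.
cos H₀ = −tan(+26.3°) tan(+47.798°) = -0.5450, H₀ = 2.1472 rad.
Bracket: H₀ sin φ sin δ + cos φ cos δ sin H₀ = 2.1472×0.44307×0.74078 + 0.89649×0.67175×0.83842 = 0.704748 + 0.504911 = 1.209659.
Q̄ = (S₀/π) × [bracket] = (2795/π) × 1.209659 = 1076.2 W/m².
— Configuration B (φ=+26.3°):
Solar longitude: λ_s = 360° × (17 − 12)/302.60 = 5.948°.
sin δ = sin 51.80° × sin 5.948° = 0.08144, so δ = +4.671°.
cos H₀ = −tan(+26.3°) tan(+4.671°) = -0.0404, H₀ = 1.6112 rad.
Bracket: H₀ sin φ sin δ + cos φ cos δ sin H₀ = 1.6112×0.44307×0.08144 + 0.89649×0.99668×0.99918 = 0.058138 + 0.892781 = 0.950919.
Q̄ = (S₀/π) × [bracket] = (2795/π) × 0.950919 = 846.01 W/m².
Ratio Q̄_A / Q̄_B = 1076.2 / 846.01 = 1.272.

Q̄_A / Q̄_B ≈ 1.27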